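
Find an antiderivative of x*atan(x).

Use integration by parts with u = arctan(x), dv = x dx.
Then du = 1/(x**2 + 1) dx.

x**2*atan(x)/2 - x/2 + atan(x)/2 + C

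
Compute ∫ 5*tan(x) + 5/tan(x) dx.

Let u = tan(x), so du = (tan(x)**2 + 1) dx.
Rewriting, the integral becomes 5·∫ 1/u du = 5·log(u).
Substituting back, u = tan(x).

5*log(tan(x)) + C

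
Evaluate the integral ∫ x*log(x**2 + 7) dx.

Let u = x**2 + 7, so du = (2*x) dx.
The integral becomes (1/2)·∫ log(u) du; integrate by parts with u′=log(u), dv′=du.

x**2*log(x**2 + 7)/2 - x**2/2 + 7*log(x**2 + 7)/2 + C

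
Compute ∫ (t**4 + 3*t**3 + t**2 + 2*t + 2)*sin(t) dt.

-t**4*cos(t) + 4*t**3*sin(t) - 3*t**3*cos(t) + 9*t**2*sin(t) + 11*t**2*cos(t) - 22*t*sin(t) + 16*t*cos(t) - 16*sin(t) - 24*cos(t) + C

Use integration by parts with u = t**4 + 3*t**3 + t**2 + 2*t + 2, dv = sin(t) dt, so v = -cos(t).
Apply parts 4 times (tabular method): alternate signs, differentiate u down to 0, integrate dv up.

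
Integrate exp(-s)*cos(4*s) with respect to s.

Let I denote the integral. Integrate by parts with u = cos(4*s), dv = exp(-s) ds, so v = -exp(-s): I = -exp(-s)*cos(4*s) − 4·∫ exp(-s)*sin(4*s) ds.
Apply parts again with u = sin(4*s), dv = exp(-s) ds: ∫ exp(-s)*sin(4*s) ds = -exp(-s)*sin(4*s) + 4·I. Substituting back brings back I: I = 4*exp(-s)*sin(4*s) - exp(-s)*cos(4*s) − 16·I.
Solving for I: (1 + 16)·I equals the remaining terms, so I = (1/17)·(4*exp(-s)*sin(4*s) - exp(-s)*cos(4*s)).

4*exp(-s)*sin(4*s)/17 - exp(-s)*cos(4*s)/17 + C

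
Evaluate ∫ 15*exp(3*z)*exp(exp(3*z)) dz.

5*exp(exp(3*z)) + C

Let u = exp(3*z), so du = (3*exp(3*z)) dz.
Rewriting, the integral becomes 5·∫ e^u du = 5·e^u.
Substituting back, u = exp(3*z).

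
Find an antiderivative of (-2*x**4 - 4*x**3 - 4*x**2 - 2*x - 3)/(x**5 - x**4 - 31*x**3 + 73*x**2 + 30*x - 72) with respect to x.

Factor the denominator: (x - 4)*(x - 3)*(x - 1)*(x + 1)*(x + 6).
Partial-fraction decomposition: -207/(350*(x + 6)) + 3/(200*(x + 1)) - 5/(28*(x - 1)) + 35/(8*(x - 3)) - 281/(50*(x - 4)).
Integrate each term: A/(x−a) contributes A·log|x−a|.

-281*log(x - 4)/50 + 35*log(x - 3)/8 - 5*log(x - 1)/28 + 3*log(x + 1)/200 - 207*log(x + 6)/350 + C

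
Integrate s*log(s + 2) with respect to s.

s**2*log(s + 2)/2 - s**2/4 + s - 2*log(s + 2) + C

Use integration by parts with u = log(s + 2), dv = s ds.
Then du = 1/(s + 2) ds and v = s**2/2.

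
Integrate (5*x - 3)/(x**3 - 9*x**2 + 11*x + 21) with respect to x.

Factor the denominator: (x - 7)*(x - 3)*(x + 1).
Partial-fraction decomposition: -1/(4*(x + 1)) - 3/(4*(x - 3)) + 1/(x - 7).
Integrate each term: A/(x−a) contributes A·log|x−a|.

log(x - 7) - 3*log(x - 3)/4 - log(x + 1)/4 + C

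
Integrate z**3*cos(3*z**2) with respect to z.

Let u = z², du = 2z dz; rewrite as (1/2)∫ u^1·cos(3u) du.
Now integrate by parts 1 time.

z**2*sin(3*z**2)/6 + cos(3*z**2)/18 + C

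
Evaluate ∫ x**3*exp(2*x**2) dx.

Let u = x², du = 2x dx; rewrite as (1/2)∫ u^1·exp(2u) du.
Now integrate by parts 1 time.

(2*x**2 - 1)*exp(2*x**2)/8 + C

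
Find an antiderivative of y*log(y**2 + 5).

y**2*log(y**2 + 5)/2 - y**2/2 + 5*log(y**2 + 5)/2 + C

Let u = y**2 + 5, so du = (2*y) dy.
The integral becomes (1/2)·∫ log(u) du; integrate by parts with u′=log(u), dv′=du.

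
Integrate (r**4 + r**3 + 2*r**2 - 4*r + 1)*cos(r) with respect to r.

Use integration by parts with u = r**4 + r**3 + 2*r**2 - 4*r + 1, dv = cos(r) dr, so v = sin(r).
Apply parts 4 times (tabular method): alternate signs, differentiate u down to 0, integrate dv up.

r**4*sin(r) + r**3*sin(r) + 4*r**3*cos(r) - 10*r**2*sin(r) + 3*r**2*cos(r) - 10*r*sin(r) - 20*r*cos(r) + 21*sin(r) - 10*cos(r) + C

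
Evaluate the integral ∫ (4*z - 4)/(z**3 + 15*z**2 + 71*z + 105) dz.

-2*log(z + 3) + 6*log(z + 5) - 4*log(z + 7) + C

Factor the denominator: (z + 3)*(z + 5)*(z + 7).
Partial-fraction decomposition: -4/(z + 7) + 6/(z + 5) - 2/(z + 3).
Integrate each term: A/(z−a) contributes A·log|z−a|.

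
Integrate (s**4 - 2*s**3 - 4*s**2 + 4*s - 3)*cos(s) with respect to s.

Use integration by parts with u = s**4 - 2*s**3 - 4*s**2 + 4*s - 3, dv = cos(s) ds, so v = sin(s).
Apply parts 4 times (tabular method): alternate signs, differentiate u down to 0, integrate dv up.

s**4*sin(s) - 2*s**3*sin(s) + 4*s**3*cos(s) - 16*s**2*sin(s) - 6*s**2*cos(s) + 16*s*sin(s) - 32*s*cos(s) + 29*sin(s) + 16*cos(s) + C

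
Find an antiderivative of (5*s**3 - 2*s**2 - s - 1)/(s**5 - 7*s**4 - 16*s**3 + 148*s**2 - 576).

1001*log(s - 6)/480 - 283*log(s - 4)/96 + 113*log(s - 3)/105 + 47*log(s + 2)/480 - 349*log(s + 4)/1120 + C

Factor the denominator: (s - 6)*(s - 4)*(s - 3)*(s + 2)*(s + 4).
Partial-fraction decomposition: -349/(1120*(s + 4)) + 47/(480*(s + 2)) + 113/(105*(s - 3)) - 283/(96*(s - 4)) + 1001/(480*(s - 6)).
Integrate each term: A/(s−a) contributes A·log|s−a|.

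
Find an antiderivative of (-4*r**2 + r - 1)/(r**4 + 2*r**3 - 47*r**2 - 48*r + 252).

-139*log(r - 6)/468 + log(r - 2)/12 - 2*log(r + 3)/9 + 17*log(r + 7)/39 + C

Factor the denominator: (r - 6)*(r - 2)*(r + 3)*(r + 7).
Partial-fraction decomposition: 17/(39*(r + 7)) - 2/(9*(r + 3)) + 1/(12*(r - 2)) - 139/(468*(r - 6)).
Integrate each term: A/(r−a) contributes A·log|r−a|.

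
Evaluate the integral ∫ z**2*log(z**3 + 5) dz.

z**3*log(z**3 + 5)/3 - z**3/3 + 5*log(z**3 + 5)/3 + C

Let u = z**3 + 5, so du = (3*z**2) dz.
The integral becomes (1/3)·∫ log(u) du; integrate by parts with u′=log(u), dv′=du.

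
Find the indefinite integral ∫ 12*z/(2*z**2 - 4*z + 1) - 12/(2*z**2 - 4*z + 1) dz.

3*log(2*z**2 - 4*z + 1) + C

Let u = 2*z**2 - 4*z + 1, so du = (4*z - 4) dz.
Rewriting, the integral becomes 3·∫ 1/u du = 3·log(u).
Substituting back, u = 2*z**2 - 4*z + 1.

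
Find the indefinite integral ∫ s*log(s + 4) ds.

Use integration by parts with u = log(s + 4), dv = s ds.
Then du = 1/(s + 4) ds and v = s**2/2.

s**2*log(s + 4)/2 - s**2/4 + 2*s - 8*log(s + 4) + C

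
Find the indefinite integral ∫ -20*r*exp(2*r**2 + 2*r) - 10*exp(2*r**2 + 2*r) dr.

Let u = 2*r**2 + 2*r, so du = (4*r + 2) dr.
Rewriting, the integral becomes -5·∫ e^u du = -5·e^u.
Substituting back, u = 2*r**2 + 2*r.

-5*exp(2*r**2 + 2*r) + C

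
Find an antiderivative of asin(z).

Use integration by parts with u = arcsin(z), dv = dz.
Then du = 1/sqrt(-z**2 + 1) dz.

z*asin(z) + sqrt(-z**2 + 1) + C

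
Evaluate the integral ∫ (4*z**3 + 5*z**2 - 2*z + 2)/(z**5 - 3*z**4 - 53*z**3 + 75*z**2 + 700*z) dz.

log(z)/350 + 535*log(z - 7)/616 - 617*log(z - 5)/900 + 83*log(z + 4)/198 - 121*log(z + 5)/200 + C

Factor the denominator: z*(z - 7)*(z - 5)*(z + 4)*(z + 5).
Partial-fraction decomposition: -121/(200*(z + 5)) + 83/(198*(z + 4)) - 617/(900*(z - 5)) + 535/(616*(z - 7)) + 1/(350*z).
Integrate each term: A/(z−a) contributes A·log|z−a|.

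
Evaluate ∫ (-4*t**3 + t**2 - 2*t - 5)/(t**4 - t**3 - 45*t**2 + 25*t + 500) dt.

-1697*log(t - 5)/810 + 275*log(t + 4)/81 - 53*log(t + 5)/10 + 49/(9*t - 45) + C

Factor the denominator: (t - 5)**2*(t + 4)*(t + 5).
Partial-fraction decomposition: -53/(10*(t + 5)) + 275/(81*(t + 4)) - 1697/(810*(t - 5)) - 49/(9*(t - 5)**2).
Integrate each term; A/(t−a) gives A·log|t−a|; A/(t−a)² gives −A/(t−a).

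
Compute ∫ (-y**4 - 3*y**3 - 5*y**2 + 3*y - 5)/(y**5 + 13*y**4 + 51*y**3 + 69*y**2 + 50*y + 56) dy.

-23*log(y + 2)/50 + 161*log(y + 4)/102 - 1643*log(y + 7)/750 + 307*log(y**2 + 1)/8500 + 251*atan(y)/4250 + C

Factor the denominator: (y + 2)*(y + 4)*(y + 7)*(y**2 + 1).
Partial-fraction decomposition: (307*y + 251)/(4250*(y**2 + 1)) - 1643/(750*(y + 7)) + 161/(102*(y + 4)) - 23/(50*(y + 2)).
Integrate each term; A/(y−a) gives A·log|y−a|; the (By+D)/(y²+p²) term gives a log and an atan.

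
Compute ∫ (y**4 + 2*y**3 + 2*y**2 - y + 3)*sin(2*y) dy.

Use integration by parts with u = y**4 + 2*y**3 + 2*y**2 - y + 3, dv = sin(2*y) dy, so v = -cos(2*y)/2.
Apply parts 4 times (tabular method): alternate signs, differentiate u down to 0, integrate dv up.

-y**4*cos(2*y)/2 + y**3*sin(2*y) - y**3*cos(2*y) + 3*y**2*sin(2*y)/2 + y**2*cos(2*y)/2 - y*sin(2*y)/2 + 2*y*cos(2*y) - sin(2*y) - 7*cos(2*y)/4 + C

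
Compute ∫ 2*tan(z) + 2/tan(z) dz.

Let u = tan(z), so du = (tan(z)**2 + 1) dz.
Rewriting, the integral becomes 2·∫ 1/u du = 2·log(u).
Substituting back, u = tan(z).

2*log(tan(z)) + C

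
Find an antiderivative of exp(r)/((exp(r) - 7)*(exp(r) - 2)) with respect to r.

log(exp(r) - 7)/5 - log(exp(r) - 2)/5 + C

Let u = e^r, du = e^r dr.
The integral becomes ∫ du/((u-2)(u-7)); decompose into partial fractions.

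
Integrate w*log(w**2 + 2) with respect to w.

w**2*log(w**2 + 2)/2 - w**2/2 + log(w**2 + 2) + C

Let u = w**2 + 2, so du = (2*w) dw.
The integral becomes (1/2)·∫ log(u) du; integrate by parts with u′=log(u), dv′=du.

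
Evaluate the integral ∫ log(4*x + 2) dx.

Use integration by parts with u = log(4*x + 2), dv = dx.
Then du = 4/(4*x + 2) dx and v = x.

x*log(4*x + 2) - x + log(2*x + 1)/2 + C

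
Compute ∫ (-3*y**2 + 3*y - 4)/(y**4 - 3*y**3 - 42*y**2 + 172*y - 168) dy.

-47*log(y - 6)/104 + 187*log(y - 2)/648 + 172*log(y + 7)/1053 - 5/(18*y - 36) + C

Factor the denominator: (y - 6)*(y - 2)**2*(y + 7).
Partial-fraction decomposition: 172/(1053*(y + 7)) + 187/(648*(y - 2)) + 5/(18*(y - 2)**2) - 47/(104*(y - 6)).
Integrate each term; A/(y−a) gives A·log|y−a|; A/(y−a)² gives −A/(y−a).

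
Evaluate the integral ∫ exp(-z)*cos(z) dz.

exp(-z)*sin(z)/2 - exp(-z)*cos(z)/2 + C

Let I denote the integral. Integrate by parts with u = cos(z), dv = exp(-z) dz, so v = -exp(-z): I = -exp(-z)*cos(z) − ∫ exp(-z)*sin(z) dz.
Apply parts again with u = sin(z), dv = exp(-z) dz: ∫ exp(-z)*sin(z) dz = -exp(-z)*sin(z) + I. Substituting back brings back I: I = exp(-z)*sin(z) - exp(-z)*cos(z) − I.
Solving for I: (1 + 1)·I equals the remaining terms, so I = (1/2)·(exp(-z)*sin(z) - exp(-z)*cos(z)).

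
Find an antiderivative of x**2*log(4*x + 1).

x**3*log(4*x + 1)/3 - x**3/9 + x**2/24 - x/48 + log(4*x + 1)/192 + C

Use integration by parts with u = log(4*x + 1), dv = x**2 dx.
Then du = 4/(4*x + 1) dx and v = x**3/3.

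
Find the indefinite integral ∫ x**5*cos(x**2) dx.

x**4*sin(x**2)/2 + x**2*cos(x**2) - sin(x**2) + C

Let u = x², du = 2x dx; rewrite as (1/2)∫ u^2·cos(1u) du.
Now integrate by parts 2 times.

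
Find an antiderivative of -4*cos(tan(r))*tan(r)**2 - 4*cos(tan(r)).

Let u = tan(r), so du = (tan(r)**2 + 1) dr.
Rewriting, the integral becomes -4·∫ cos(u) du = -4·sin(u).
Substituting back, u = tan(r).

-4*sin(tan(r)) + C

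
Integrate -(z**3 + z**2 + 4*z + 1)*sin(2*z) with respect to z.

Use integration by parts with u = z**3 + z**2 + 4*z + 1, dv = -sin(2*z) dz, so v = cos(2*z)/2.
Apply parts 3 times (tabular method): alternate signs, differentiate u down to 0, integrate dv up.

z**3*cos(2*z)/2 - 3*z**2*sin(2*z)/4 + z**2*cos(2*z)/2 - z*sin(2*z)/2 + 5*z*cos(2*z)/4 - 5*sin(2*z)/8 + cos(2*z)/4 + C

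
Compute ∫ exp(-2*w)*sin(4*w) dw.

Let I denote the integral. Integrate by parts with u = sin(4*w), dv = exp(-2*w) dw, so v = -exp(-2*w)/2: I = -exp(-2*w)*sin(4*w)/2 + 2·∫ exp(-2*w)*cos(4*w) dw.
Apply parts again with u = cos(4*w), dv = exp(-2*w) dw: ∫ exp(-2*w)*cos(4*w) dw = -exp(-2*w)*cos(4*w)/2 − 2·I. Substituting back brings back I: I = -exp(-2*w)*sin(4*w)/2 - exp(-2*w)*cos(4*w) − 4·I.
Solving for I: (1 + 4)·I equals the remaining terms, so I = (1/5)·(-exp(-2*w)*sin(4*w)/2 - exp(-2*w)*cos(4*w)).

-exp(-2*w)*sin(4*w)/10 - exp(-2*w)*cos(4*w)/5 + C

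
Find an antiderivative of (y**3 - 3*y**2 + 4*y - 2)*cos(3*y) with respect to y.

Use integration by parts with u = y**3 - 3*y**2 + 4*y - 2, dv = cos(3*y) dy, so v = sin(3*y)/3.
Apply parts 3 times (tabular method): alternate signs, differentiate u down to 0, integrate dv up.

y**3*sin(3*y)/3 - y**2*sin(3*y) + y**2*cos(3*y)/3 + 10*y*sin(3*y)/9 - 2*y*cos(3*y)/3 - 4*sin(3*y)/9 + 10*cos(3*y)/27 + C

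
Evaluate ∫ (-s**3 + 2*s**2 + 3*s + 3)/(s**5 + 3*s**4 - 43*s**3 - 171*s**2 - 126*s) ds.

Factor the denominator: s*(s - 7)*(s + 1)*(s + 3)*(s + 6).
Partial-fraction decomposition: 7/(30*(s + 6)) - 13/(60*(s + 3)) + 3/(80*(s + 1)) - 17/(560*(s - 7)) - 1/(42*s).
Integrate each term: A/(s−a) contributes A·log|s−a|.

-log(s)/42 - 17*log(s - 7)/560 + 3*log(s + 1)/80 - 13*log(s + 3)/60 + 7*log(s + 6)/30 + C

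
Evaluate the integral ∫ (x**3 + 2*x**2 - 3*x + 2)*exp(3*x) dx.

(9*x**3 + 9*x**2 - 33*x + 29)*exp(3*x)/27 + C

Use integration by parts with u = x**3 + 2*x**2 - 3*x + 2, dv = exp(3*x) dx, so v = exp(3*x)/3.
Apply parts 3 times (tabular method): alternate signs, differentiate u down to 0, integrate dv up.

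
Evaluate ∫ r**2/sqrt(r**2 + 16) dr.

r*sqrt(r**2 + 16)/2 - 8*log(r + sqrt(r**2 + 16)) + C

Substitute r = 4·tan(θ), so dr = 4·sec(θ)^2 dθ and the radical becomes sqrt(r**2 + 16) = 4·sec(θ) by the Pythagorean identity.
Integrate the resulting trig expression in θ, then back-substitute tan(θ) = r/4, sec(θ) = sqrt(r**2 + 16)/4 (absorbing any constant into C).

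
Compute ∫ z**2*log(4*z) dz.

Use integration by parts with u = log(4*z), dv = z**2 dz.
Then du = 1/z dz and v = z**3/3.

z**3*(log(z) + 2*log(2))/3 - z**3/9 + C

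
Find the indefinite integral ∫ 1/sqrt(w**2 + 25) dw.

log(w + sqrt(w**2 + 25)) + C

Substitute w = 5·tan(θ), so dw = 5·sec(θ)^2 dθ and the radical becomes sqrt(w**2 + 25) = 5·sec(θ) by the Pythagorean identity.
Integrate the resulting trig expression in θ, then back-substitute tan(θ) = w/5, sec(θ) = sqrt(w**2 + 25)/5 (absorbing any constant into C).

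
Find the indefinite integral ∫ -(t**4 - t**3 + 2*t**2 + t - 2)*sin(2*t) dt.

t**4*cos(2*t)/2 - t**3*sin(2*t) - t**3*cos(2*t)/2 + 3*t**2*sin(2*t)/4 - t**2*cos(2*t)/2 + t*sin(2*t)/2 + 5*t*cos(2*t)/4 - 5*sin(2*t)/8 - 3*cos(2*t)/4 + C

Use integration by parts with u = t**4 - t**3 + 2*t**2 + t - 2, dv = -sin(2*t) dt, so v = cos(2*t)/2.
Apply parts 4 times (tabular method): alternate signs, differentiate u down to 0, integrate dv up.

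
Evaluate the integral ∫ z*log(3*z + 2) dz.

z**2*log(3*z + 2)/2 - z**2/4 + z/3 - 2*log(3*z + 2)/9 + C

Use integration by parts with u = log(3*z + 2), dv = z dz.
Then du = 3/(3*z + 2) dz and v = z**2/2.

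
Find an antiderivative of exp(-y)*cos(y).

Let I denote the integral. Integrate by parts with u = cos(y), dv = exp(-y) dy, so v = -exp(-y): I = -exp(-y)*cos(y) − ∫ exp(-y)*sin(y) dy.
Apply parts again with u = sin(y), dv = exp(-y) dy: ∫ exp(-y)*sin(y) dy = -exp(-y)*sin(y) + I. Substituting back brings back I: I = exp(-y)*sin(y) - exp(-y)*cos(y) − I.
Solving for I: (1 + 1)·I equals the remaining terms, so I = (1/2)·(exp(-y)*sin(y) - exp(-y)*cos(y)).

exp(-y)*sin(y)/2 - exp(-y)*cos(y)/2 + C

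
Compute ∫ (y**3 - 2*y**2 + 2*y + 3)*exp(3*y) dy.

Use integration by parts with u = y**3 - 2*y**2 + 2*y + 3, dv = exp(3*y) dy, so v = exp(3*y)/3.
Apply parts 3 times (tabular method): alternate signs, differentiate u down to 0, integrate dv up.

(3*y**3 - 9*y**2 + 12*y + 5)*exp(3*y)/9 + C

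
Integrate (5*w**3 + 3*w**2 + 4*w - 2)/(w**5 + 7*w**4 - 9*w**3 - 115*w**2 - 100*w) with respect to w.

Factor the denominator: w*(w - 4)*(w + 1)*(w + 5)**2.
Partial-fraction decomposition: -631/(4050*(w + 5)) + 143/(45*(w + 5)**2) - 1/(10*(w + 1)) + 191/(810*(w - 4)) + 1/(50*w).
Integrate each term; A/(w−a) gives A·log|w−a|; A/(w−a)² gives −A/(w−a).

log(w)/50 + 191*log(w - 4)/810 - log(w + 1)/10 - 631*log(w + 5)/4050 - 143/(45*w + 225) + C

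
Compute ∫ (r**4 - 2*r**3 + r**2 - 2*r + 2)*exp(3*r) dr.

(27*r**4 - 90*r**3 + 117*r**2 - 132*r + 98)*exp(3*r)/81 + C

Use integration by parts with u = r**4 - 2*r**3 + r**2 - 2*r + 2, dv = exp(3*r) dr, so v = exp(3*r)/3.
Apply parts 4 times (tabular method): alternate signs, differentiate u down to 0, integrate dv up.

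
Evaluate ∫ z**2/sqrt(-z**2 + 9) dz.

-z*sqrt(-z**2 + 9)/2 + 9*asin(z/3)/2 + C

Substitute z = 3·sin(θ), so dz = 3·cos(θ) dθ and the radical becomes sqrt(-z**2 + 9) = 3·cos(θ) by the Pythagorean identity.
Integrate the resulting trig expression in θ, then back-substitute θ = asin(z/3), sin(θ) = z/3, cos(θ) = sqrt(-z**2 + 9)/3 (absorbing any constant into C).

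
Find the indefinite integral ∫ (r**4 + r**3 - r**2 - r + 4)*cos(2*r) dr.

Use integration by parts with u = r**4 + r**3 - r**2 - r + 4, dv = cos(2*r) dr, so v = sin(2*r)/2.
Apply parts 4 times (tabular method): alternate signs, differentiate u down to 0, integrate dv up.

r**4*sin(2*r)/2 + r**3*sin(2*r)/2 + r**3*cos(2*r) - 2*r**2*sin(2*r) + 3*r**2*cos(2*r)/4 - 5*r*sin(2*r)/4 - 2*r*cos(2*r) + 3*sin(2*r) - 5*cos(2*r)/8 + C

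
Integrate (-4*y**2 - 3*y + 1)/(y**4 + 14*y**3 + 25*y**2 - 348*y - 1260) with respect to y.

-19*log(y - 5)/242 - 1745*log(y + 6)/121 + 29*log(y + 7)/2 - 125/(11*y + 66) + C

Factor the denominator: (y - 5)*(y + 6)**2*(y + 7).
Partial-fraction decomposition: 29/(2*(y + 7)) - 1745/(121*(y + 6)) + 125/(11*(y + 6)**2) - 19/(242*(y - 5)).
Integrate each term; A/(y−a) gives A·log|y−a|; A/(y−a)² gives −A/(y−a).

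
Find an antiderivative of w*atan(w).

w**2*atan(w)/2 - w/2 + atan(w)/2 + C

Use integration by parts with u = arctan(w), dv = w dw.
Then du = 1/(w**2 + 1) dw.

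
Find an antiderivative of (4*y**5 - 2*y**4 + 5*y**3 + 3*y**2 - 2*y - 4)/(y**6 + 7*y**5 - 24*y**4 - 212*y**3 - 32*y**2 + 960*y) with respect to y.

Factor the denominator: y*(y - 5)*(y - 2)*(y + 4)**2*(y + 6).
Partial-fraction decomposition: 8665/(528*(y + 6)) - 51395/(3888*(y + 4)) + 1219/(108*(y + 4)**2) - 35/(432*(y - 2)) + 11936/(13365*(y - 5)) - 1/(240*y).
Integrate each term; A/(y−a) gives A·log|y−a|; A/(y−a)² gives −A/(y−a).

-log(y)/240 + 11936*log(y - 5)/13365 - 35*log(y - 2)/432 - 51395*log(y + 4)/3888 + 8665*log(y + 6)/528 - 1219/(108*y + 432) + C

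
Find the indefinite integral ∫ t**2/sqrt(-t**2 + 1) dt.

-t*sqrt(-t**2 + 1)/2 + asin(t)/2 + C

Substitute t = sin(θ), so dt = cos(θ) dθ and the radical becomes sqrt(-t**2 + 1) = cos(θ) by the Pythagorean identity.
Integrate the resulting trig expression in θ, then back-substitute θ = asin(t), sin(θ) = t, cos(θ) = sqrt(-t**2 + 1) (absorbing any constant into C).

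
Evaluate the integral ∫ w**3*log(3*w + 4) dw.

w**4*log(3*w + 4)/4 - w**4/16 + w**3/9 - 2*w**2/9 + 16*w/27 - 64*log(3*w + 4)/81 + C

Use integration by parts with u = log(3*w + 4), dv = w**3 dw.
Then du = 3/(3*w + 4) dw and v = w**4/4.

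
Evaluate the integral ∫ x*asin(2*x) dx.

Use integration by parts with u = arcsin(2*x), dv = x dx.
Then du = 2/sqrt(-4*x**2 + 1) dx.

x**2*asin(2*x)/2 + x*sqrt(-4*x**2 + 1)/8 - asin(2*x)/16 + C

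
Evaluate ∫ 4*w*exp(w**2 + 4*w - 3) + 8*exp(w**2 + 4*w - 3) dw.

Let u = w**2 + 4*w - 3, so du = (2*w + 4) dw.
Rewriting, the integral becomes 2·∫ e^u du = 2·e^u.
Substituting back, u = w**2 + 4*w - 3.

2*exp(w**2 + 4*w - 3) + C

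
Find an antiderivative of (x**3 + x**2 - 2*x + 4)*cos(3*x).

Use integration by parts with u = x**3 + x**2 - 2*x + 4, dv = cos(3*x) dx, so v = sin(3*x)/3.
Apply parts 3 times (tabular method): alternate signs, differentiate u down to 0, integrate dv up.

x**3*sin(3*x)/3 + x**2*sin(3*x)/3 + x**2*cos(3*x)/3 - 8*x*sin(3*x)/9 + 2*x*cos(3*x)/9 + 34*sin(3*x)/27 - 8*cos(3*x)/27 + C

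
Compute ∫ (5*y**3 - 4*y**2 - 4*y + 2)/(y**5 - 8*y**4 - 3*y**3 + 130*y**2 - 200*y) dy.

Factor the denominator: y*(y - 5)**2*(y - 2)*(y + 4).
Partial-fraction decomposition: -61/(324*(y + 4)) + 1/(6*(y - 2)) + 64/(2025*(y - 5)) + 169/(45*(y - 5)**2) - 1/(100*y).
Integrate each term; A/(y−a) gives A·log|y−a|; A/(y−a)² gives −A/(y−a).

-log(y)/100 + 64*log(y - 5)/2025 + log(y - 2)/6 - 61*log(y + 4)/324 - 169/(45*y - 225) + C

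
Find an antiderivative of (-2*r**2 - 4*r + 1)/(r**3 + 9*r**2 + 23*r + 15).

3*log(r + 1)/8 + 5*log(r + 3)/4 - 29*log(r + 5)/8 + C

Factor the denominator: (r + 1)*(r + 3)*(r + 5).
Partial-fraction decomposition: -29/(8*(r + 5)) + 5/(4*(r + 3)) + 3/(8*(r + 1)).
Integrate each term: A/(r−a) contributes A·log|r−a|.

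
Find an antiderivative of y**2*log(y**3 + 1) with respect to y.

Let u = y**3 + 1, so du = (3*y**2) dy.
The integral becomes (1/3)·∫ log(u) du; integrate by parts with u′=log(u), dv′=du.

y**3*log(y**3 + 1)/3 - y**3/3 + log(y**3 + 1)/3 + C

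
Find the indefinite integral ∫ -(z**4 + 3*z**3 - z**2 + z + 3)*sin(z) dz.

Use integration by parts with u = z**4 + 3*z**3 - z**2 + z + 3, dv = -sin(z) dz, so v = cos(z).
Apply parts 4 times (tabular method): alternate signs, differentiate u down to 0, integrate dv up.

z**4*cos(z) - 4*z**3*sin(z) + 3*z**3*cos(z) - 9*z**2*sin(z) - 13*z**2*cos(z) + 26*z*sin(z) - 17*z*cos(z) + 17*sin(z) + 29*cos(z) + C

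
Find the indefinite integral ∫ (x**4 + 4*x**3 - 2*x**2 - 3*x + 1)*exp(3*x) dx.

Use integration by parts with u = x**4 + 4*x**3 - 2*x**2 - 3*x + 1, dv = exp(3*x) dx, so v = exp(3*x)/3.
Apply parts 4 times (tabular method): alternate signs, differentiate u down to 0, integrate dv up.

(27*x**4 + 72*x**3 - 126*x**2 + 3*x + 26)*exp(3*x)/81 + C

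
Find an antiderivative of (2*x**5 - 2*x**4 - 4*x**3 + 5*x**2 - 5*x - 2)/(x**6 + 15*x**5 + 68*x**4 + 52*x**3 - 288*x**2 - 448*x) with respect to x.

Factor the denominator: x*(x - 2)*(x + 2)*(x + 4)**2*(x + 7).
Partial-fraction decomposition: 36766/(2835*(x + 7)) - 9289/(864*(x + 4)) + 1103/(72*(x + 4)**2) - 9/(40*(x + 2)) + 1/(324*(x - 2)) + 1/(224*x).
Integrate each term; A/(x−a) gives A·log|x−a|; A/(x−a)² gives −A/(x−a).

log(x)/224 + log(x - 2)/324 - 9*log(x + 2)/40 - 9289*log(x + 4)/864 + 36766*log(x + 7)/2835 - 1103/(72*x + 288) + C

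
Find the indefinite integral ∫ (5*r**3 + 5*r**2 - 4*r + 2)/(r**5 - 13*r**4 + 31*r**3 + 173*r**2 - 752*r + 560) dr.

967*log(r - 7)/198 - 61*log(r - 5)/6 + 193*log(r - 4)/36 - log(r - 1)/45 - 37*log(r + 4)/660 + C

Factor the denominator: (r - 7)*(r - 5)*(r - 4)*(r - 1)*(r + 4).
Partial-fraction decomposition: -37/(660*(r + 4)) - 1/(45*(r - 1)) + 193/(36*(r - 4)) - 61/(6*(r - 5)) + 967/(198*(r - 7)).
Integrate each term: A/(r−a) contributes A·log|r−a|.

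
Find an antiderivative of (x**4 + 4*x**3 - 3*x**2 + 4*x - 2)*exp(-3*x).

(-27*x**4 - 144*x**3 - 63*x**2 - 150*x + 4)*exp(-3*x)/81 + C

Use integration by parts with u = x**4 + 4*x**3 - 3*x**2 + 4*x - 2, dv = exp(-3*x) dx, so v = -exp(-3*x)/3.
Apply parts 4 times (tabular method): alternate signs, differentiate u down to 0, integrate dv up.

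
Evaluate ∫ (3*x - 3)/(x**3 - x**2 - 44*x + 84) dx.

Factor the denominator: (x - 6)*(x - 2)*(x + 7).
Partial-fraction decomposition: -8/(39*(x + 7)) - 1/(12*(x - 2)) + 15/(52*(x - 6)).
Integrate each term: A/(x−a) contributes A·log|x−a|.

15*log(x - 6)/52 - log(x - 2)/12 - 8*log(x + 7)/39 + C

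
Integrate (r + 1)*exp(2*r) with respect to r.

(2*r + 1)*exp(2*r)/4 + C

Use integration by parts with u = r + 1, dv = exp(2*r) dr, so v = exp(2*r)/2.
Apply parts 1 times (tabular method): alternate signs, differentiate u down to 0, integrate dv up.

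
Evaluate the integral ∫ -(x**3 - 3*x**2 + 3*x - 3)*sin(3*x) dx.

Use integration by parts with u = x**3 - 3*x**2 + 3*x - 3, dv = -sin(3*x) dx, so v = cos(3*x)/3.
Apply parts 3 times (tabular method): alternate signs, differentiate u down to 0, integrate dv up.

x**3*cos(3*x)/3 - x**2*sin(3*x)/3 - x**2*cos(3*x) + 2*x*sin(3*x)/3 + 7*x*cos(3*x)/9 - 7*sin(3*x)/27 - 7*cos(3*x)/9 + C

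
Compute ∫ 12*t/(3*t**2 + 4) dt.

Let u = 3*t**2 + 4, so du = (6*t) dt.
Rewriting, the integral becomes 2·∫ 1/u du = 2·log(u).
Substituting back, u = 3*t**2 + 4.

2*log(3*t**2 + 4) + C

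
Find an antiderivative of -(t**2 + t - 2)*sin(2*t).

t**2*cos(2*t)/2 - t*sin(2*t)/2 + t*cos(2*t)/2 - sin(2*t)/4 - 5*cos(2*t)/4 + C

Use integration by parts with u = t**2 + t - 2, dv = -sin(2*t) dt, so v = cos(2*t)/2.
Apply parts 2 times (tabular method): alternate signs, differentiate u down to 0, integrate dv up.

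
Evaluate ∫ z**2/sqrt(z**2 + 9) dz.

Substitute z = 3·tan(θ), so dz = 3·sec(θ)^2 dθ and the radical becomes sqrt(z**2 + 9) = 3·sec(θ) by the Pythagorean identity.
Integrate the resulting trig expression in θ, then back-substitute tan(θ) = z/3, sec(θ) = sqrt(z**2 + 9)/3 (absorbing any constant into C).

z*sqrt(z**2 + 9)/2 - 9*log(z + sqrt(z**2 + 9))/2 + C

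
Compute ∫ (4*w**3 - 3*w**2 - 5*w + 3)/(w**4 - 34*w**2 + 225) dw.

403*log(w - 5)/160 - 23*log(w - 3)/32 - 39*log(w + 3)/32 + 547*log(w + 5)/160 + C

Factor the denominator: (w - 5)*(w - 3)*(w + 3)*(w + 5).
Partial-fraction decomposition: 547/(160*(w + 5)) - 39/(32*(w + 3)) - 23/(32*(w - 3)) + 403/(160*(w - 5)).
Integrate each term: A/(w−a) contributes A·log|w−a|.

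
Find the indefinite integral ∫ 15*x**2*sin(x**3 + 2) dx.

-5*cos(x**3 + 2) + C

Let u = x**3 + 2, so du = (3*x**2) dx.
Rewriting, the integral becomes 5·∫ sin(u) du = 5·-cos(u).
Substituting back, u = x**3 + 2.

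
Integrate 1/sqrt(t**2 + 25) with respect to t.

log(t + sqrt(t**2 + 25)) + C

Substitute t = 5·tan(θ), so dt = 5·sec(θ)^2 dθ and the radical becomes sqrt(t**2 + 25) = 5·sec(θ) by the Pythagorean identity.
Integrate the resulting trig expression in θ, then back-substitute tan(θ) = t/5, sec(θ) = sqrt(t**2 + 25)/5 (absorbing any constant into C).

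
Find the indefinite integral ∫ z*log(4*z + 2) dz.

Use integration by parts with u = log(4*z + 2), dv = z dz.
Then du = 4/(4*z + 2) dz and v = z**2/2.

z**2*log(4*z + 2)/2 - z**2/4 + z/4 - log(2*z + 1)/8 + C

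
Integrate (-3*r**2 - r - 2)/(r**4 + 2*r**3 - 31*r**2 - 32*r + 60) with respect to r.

Factor the denominator: (r - 5)*(r - 1)*(r + 2)*(r + 6).
Partial-fraction decomposition: 26/(77*(r + 6)) - 1/(7*(r + 2)) + 1/(14*(r - 1)) - 41/(154*(r - 5)).
Integrate each term: A/(r−a) contributes A·log|r−a|.

-41*log(r - 5)/154 + log(r - 1)/14 - log(r + 2)/7 + 26*log(r + 6)/77 + C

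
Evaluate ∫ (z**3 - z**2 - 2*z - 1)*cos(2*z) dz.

z**3*sin(2*z)/2 - z**2*sin(2*z)/2 + 3*z**2*cos(2*z)/4 - 7*z*sin(2*z)/4 - z*cos(2*z)/2 - sin(2*z)/4 - 7*cos(2*z)/8 + C

Use integration by parts with u = z**3 - z**2 - 2*z - 1, dv = cos(2*z) dz, so v = sin(2*z)/2.
Apply parts 3 times (tabular method): alternate signs, differentiate u down to 0, integrate dv up.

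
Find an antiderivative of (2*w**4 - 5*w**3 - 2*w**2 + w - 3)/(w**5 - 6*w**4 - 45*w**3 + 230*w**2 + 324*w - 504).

2993*log(w - 7)/702 - 481*log(w - 6)/160 - log(w - 1)/90 - 59*log(w + 2)/864 + 171*log(w + 6)/208 + C

Factor the denominator: (w - 7)*(w - 6)*(w - 1)*(w + 2)*(w + 6).
Partial-fraction decomposition: 171/(208*(w + 6)) - 59/(864*(w + 2)) - 1/(90*(w - 1)) - 481/(160*(w - 6)) + 2993/(702*(w - 7)).
Integrate each term: A/(w−a) contributes A·log|w−a|.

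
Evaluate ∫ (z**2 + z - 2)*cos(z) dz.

z**2*sin(z) + z*sin(z) + 2*z*cos(z) - 4*sin(z) + cos(z) + C

Use integration by parts with u = z**2 + z - 2, dv = cos(z) dz, so v = sin(z).
Apply parts 2 times (tabular method): alternate signs, differentiate u down to 0, integrate dv up.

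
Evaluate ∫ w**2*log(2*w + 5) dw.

w**3*log(2*w + 5)/3 - w**3/9 + 5*w**2/12 - 25*w/12 + 125*log(2*w + 5)/24 + C

Use integration by parts with u = log(2*w + 5), dv = w**2 dw.
Then du = 2/(2*w + 5) dw and v = w**3/3.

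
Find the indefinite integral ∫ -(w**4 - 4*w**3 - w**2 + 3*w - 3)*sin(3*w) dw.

Use integration by parts with u = w**4 - 4*w**3 - w**2 + 3*w - 3, dv = -sin(3*w) dw, so v = cos(3*w)/3.
Apply parts 4 times (tabular method): alternate signs, differentiate u down to 0, integrate dv up.

w**4*cos(3*w)/3 - 4*w**3*sin(3*w)/9 - 4*w**3*cos(3*w)/3 + 4*w**2*sin(3*w)/3 - 7*w**2*cos(3*w)/9 + 14*w*sin(3*w)/27 + 17*w*cos(3*w)/9 - 17*sin(3*w)/27 - 67*cos(3*w)/81 + C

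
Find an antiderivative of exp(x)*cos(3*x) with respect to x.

3*exp(x)*sin(3*x)/10 + exp(x)*cos(3*x)/10 + C

Let I denote the integral. Integrate by parts with u = cos(3*x), dv = exp(x) dx, so v = exp(x): I = exp(x)*cos(3*x) + 3·∫ exp(x)*sin(3*x) dx.
Apply parts again with u = sin(3*x), dv = exp(x) dx: ∫ exp(x)*sin(3*x) dx = exp(x)*sin(3*x) − 3·I. Substituting back brings back I: I = 3*exp(x)*sin(3*x) + exp(x)*cos(3*x) − 9·I.
Solving for I: (1 + 9)·I equals the remaining terms, so I = (1/10)·(3*exp(x)*sin(3*x) + exp(x)*cos(3*x)).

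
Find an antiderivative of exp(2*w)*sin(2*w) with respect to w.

exp(2*w)*sin(2*w)/4 - exp(2*w)*cos(2*w)/4 + C

Let I denote the integral. Integrate by parts with u = sin(2*w), dv = exp(2*w) dw, so v = exp(2*w)/2: I = exp(2*w)*sin(2*w)/2 − ∫ exp(2*w)*cos(2*w) dw.
Apply parts again with u = cos(2*w), dv = exp(2*w) dw: ∫ exp(2*w)*cos(2*w) dw = exp(2*w)*cos(2*w)/2 + I. Substituting back brings back I: I = exp(2*w)*sin(2*w)/2 - exp(2*w)*cos(2*w)/2 − I.
Solving for I: (1 + 1)·I equals the remaining terms, so I = (1/2)·(exp(2*w)*sin(2*w)/2 - exp(2*w)*cos(2*w)/2).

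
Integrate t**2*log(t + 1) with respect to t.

Use integration by parts with u = log(t + 1), dv = t**2 dt.
Then du = 1/(t + 1) dt and v = t**3/3.

t**3*log(t + 1)/3 - t**3/9 + t**2/6 - t/3 + log(t + 1)/3 + C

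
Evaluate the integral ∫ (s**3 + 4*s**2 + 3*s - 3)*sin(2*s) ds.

-s**3*cos(2*s)/2 + 3*s**2*sin(2*s)/4 - 2*s**2*cos(2*s) + 2*s*sin(2*s) - 3*s*cos(2*s)/4 + 3*sin(2*s)/8 + 5*cos(2*s)/2 + C

Use integration by parts with u = s**3 + 4*s**2 + 3*s - 3, dv = sin(2*s) ds, so v = -cos(2*s)/2.
Apply parts 3 times (tabular method): alternate signs, differentiate u down to 0, integrate dv up.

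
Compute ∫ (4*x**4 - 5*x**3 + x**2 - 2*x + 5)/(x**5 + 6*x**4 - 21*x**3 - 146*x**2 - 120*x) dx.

-log(x)/24 + 379*log(x - 5)/594 + 17*log(x + 1)/90 - 1373*log(x + 4)/216 + 6317*log(x + 6)/660 + C

Factor the denominator: x*(x - 5)*(x + 1)*(x + 4)*(x + 6).
Partial-fraction decomposition: 6317/(660*(x + 6)) - 1373/(216*(x + 4)) + 17/(90*(x + 1)) + 379/(594*(x - 5)) - 1/(24*x).
Integrate each term: A/(x−a) contributes A·log|x−a|.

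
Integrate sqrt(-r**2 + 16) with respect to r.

r*sqrt(-r**2 + 16)/2 + 8*asin(r/4) + C

Substitute r = 4·sin(θ), so dr = 4·cos(θ) dθ and the radical becomes sqrt(-r**2 + 16) = 4·cos(θ) by the Pythagorean identity.
Integrate the resulting trig expression in θ, then back-substitute θ = asin(r/4), sin(θ) = r/4, cos(θ) = sqrt(-r**2 + 16)/4 (absorbing any constant into C).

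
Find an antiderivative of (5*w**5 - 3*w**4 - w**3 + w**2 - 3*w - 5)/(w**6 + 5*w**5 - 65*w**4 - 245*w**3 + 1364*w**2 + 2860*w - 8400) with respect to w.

Factor the denominator: (w - 5)**2*(w - 2)*(w + 4)*(w + 6)*(w + 7).
Partial-fraction decomposition: 45415/(1944*(w + 7)) - 42503/(1936*(w + 6)) + 5801/(2916*(w + 4)) + 97/(3888*(w - 2)) + 1113611/(705672*(w - 5)) + 6815/(1782*(w - 5)**2).
Integrate each term; A/(w−a) gives A·log|w−a|; A/(w−a)² gives −A/(w−a).

1113611*log(w - 5)/705672 + 97*log(w - 2)/3888 + 5801*log(w + 4)/2916 - 42503*log(w + 6)/1936 + 45415*log(w + 7)/1944 - 6815/(1782*w - 8910) + C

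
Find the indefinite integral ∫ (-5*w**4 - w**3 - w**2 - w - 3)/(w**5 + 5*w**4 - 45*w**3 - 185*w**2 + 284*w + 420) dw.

-963*log(w - 6)/572 + 97*log(w - 2)/756 - log(w + 1)/72 + 3023*log(w + 5)/616 - 11707*log(w + 7)/1404 + C

Factor the denominator: (w - 6)*(w - 2)*(w + 1)*(w + 5)*(w + 7).
Partial-fraction decomposition: -11707/(1404*(w + 7)) + 3023/(616*(w + 5)) - 1/(72*(w + 1)) + 97/(756*(w - 2)) - 963/(572*(w - 6)).
Integrate each term: A/(w−a) contributes A·log|w−a|.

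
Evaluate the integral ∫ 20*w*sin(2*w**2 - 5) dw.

Let u = 2*w**2 - 5, so du = (4*w) dw.
Rewriting, the integral becomes 5·∫ sin(u) du = 5·-cos(u).
Substituting back, u = 2*w**2 - 5.

-5*cos(2*w**2 - 5) + C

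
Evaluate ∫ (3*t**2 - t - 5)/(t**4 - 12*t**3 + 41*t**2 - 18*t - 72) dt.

Factor the denominator: (t - 6)*(t - 4)*(t - 3)*(t + 1).
Partial-fraction decomposition: 1/(140*(t + 1)) + 19/(12*(t - 3)) - 39/(10*(t - 4)) + 97/(42*(t - 6)).
Integrate each term: A/(t−a) contributes A·log|t−a|.

97*log(t - 6)/42 - 39*log(t - 4)/10 + 19*log(t - 3)/12 + log(t + 1)/140 + C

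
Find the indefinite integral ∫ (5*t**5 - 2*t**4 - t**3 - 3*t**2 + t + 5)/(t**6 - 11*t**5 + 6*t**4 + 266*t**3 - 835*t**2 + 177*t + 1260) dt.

78755*log(t - 7)/4608 - 901*log(t - 4)/27 + 21169*log(t - 3)/1024 - log(t + 1)/512 + 16825*log(t + 5)/27648 - 1007/(128*t - 384) + C

Factor the denominator: (t - 7)*(t - 4)*(t - 3)**2*(t + 1)*(t + 5).
Partial-fraction decomposition: 16825/(27648*(t + 5)) - 1/(512*(t + 1)) + 21169/(1024*(t - 3)) + 1007/(128*(t - 3)**2) - 901/(27*(t - 4)) + 78755/(4608*(t - 7)).
Integrate each term; A/(t−a) gives A·log|t−a|; A/(t−a)² gives −A/(t−a).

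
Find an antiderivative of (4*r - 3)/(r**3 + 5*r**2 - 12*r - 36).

log(r - 3)/5 + 11*log(r + 2)/20 - 3*log(r + 6)/4 + C

Factor the denominator: (r - 3)*(r + 2)*(r + 6).
Partial-fraction decomposition: -3/(4*(r + 6)) + 11/(20*(r + 2)) + 1/(5*(r - 3)).
Integrate each term: A/(r−a) contributes A·log|r−a|.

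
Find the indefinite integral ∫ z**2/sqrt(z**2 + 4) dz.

z*sqrt(z**2 + 4)/2 - 2*log(z + sqrt(z**2 + 4)) + C

Substitute z = 2·tan(θ), so dz = 2·sec(θ)^2 dθ and the radical becomes sqrt(z**2 + 4) = 2·sec(θ) by the Pythagorean identity.
Integrate the resulting trig expression in θ, then back-substitute tan(θ) = z/2, sec(θ) = sqrt(z**2 + 4)/2 (absorbing any constant into C).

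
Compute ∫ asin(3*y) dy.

Use integration by parts with u = arcsin(3*y), dv = dy.
Then du = 3/sqrt(-9*y**2 + 1) dy.

y*asin(3*y) + sqrt(-9*y**2 + 1)/3 + C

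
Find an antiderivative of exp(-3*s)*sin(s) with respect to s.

Let I denote the integral. Integrate by parts with u = sin(s), dv = exp(-3*s) ds, so v = -exp(-3*s)/3: I = -exp(-3*s)*sin(s)/3 + (1/3)·∫ exp(-3*s)*cos(s) ds.
Apply parts again with u = cos(s), dv = exp(-3*s) ds: ∫ exp(-3*s)*cos(s) ds = -exp(-3*s)*cos(s)/3 − (1/3)·I. Substituting back brings back I: I = -exp(-3*s)*sin(s)/3 - exp(-3*s)*cos(s)/9 − (1/9)·I.
Solving for I: (1 + 1/9)·I equals the remaining terms, so I = (9/10)·(-exp(-3*s)*sin(s)/3 - exp(-3*s)*cos(s)/9).

-3*exp(-3*s)*sin(s)/10 - exp(-3*s)*cos(s)/10 + C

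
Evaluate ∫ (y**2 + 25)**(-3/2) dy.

y/(25*sqrt(y**2 + 25)) + C

Substitute y = 5·tan(θ), so dy = 5·sec(θ)^2 dθ and the radical becomes sqrt(y**2 + 25) = 5·sec(θ) by the Pythagorean identity.
Integrate the resulting trig expression in θ, then back-substitute tan(θ) = y/5, sec(θ) = sqrt(y**2 + 25)/5 (absorbing any constant into C).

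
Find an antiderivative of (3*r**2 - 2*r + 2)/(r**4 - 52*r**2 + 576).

Factor the denominator: (r - 6)*(r - 4)*(r + 4)*(r + 6).
Partial-fraction decomposition: -61/(120*(r + 6)) + 29/(80*(r + 4)) - 21/(80*(r - 4)) + 49/(120*(r - 6)).
Integrate each term: A/(r−a) contributes A·log|r−a|.

49*log(r - 6)/120 - 21*log(r - 4)/80 + 29*log(r + 4)/80 - 61*log(r + 6)/120 + C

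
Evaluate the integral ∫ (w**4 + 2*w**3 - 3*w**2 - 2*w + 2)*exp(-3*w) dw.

Use integration by parts with u = w**4 + 2*w**3 - 3*w**2 - 2*w + 2, dv = exp(-3*w) dw, so v = -exp(-3*w)/3.
Apply parts 4 times (tabular method): alternate signs, differentiate u down to 0, integrate dv up.

(-27*w**4 - 90*w**3 - 9*w**2 + 48*w - 38)*exp(-3*w)/81 + C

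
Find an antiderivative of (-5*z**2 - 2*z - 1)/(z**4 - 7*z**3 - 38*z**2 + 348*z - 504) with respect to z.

57*log(z - 6)/2704 - 25*log(z - 2)/144 + 232*log(z + 7)/1521 + 193/(52*z - 312) + C

Factor the denominator: (z - 6)**2*(z - 2)*(z + 7).
Partial-fraction decomposition: 232/(1521*(z + 7)) - 25/(144*(z - 2)) + 57/(2704*(z - 6)) - 193/(52*(z - 6)**2).
Integrate each term; A/(z−a) gives A·log|z−a|; A/(z−a)² gives −A/(z−a).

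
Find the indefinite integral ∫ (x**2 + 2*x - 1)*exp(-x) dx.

Use integration by parts with u = x**2 + 2*x - 1, dv = exp(-x) dx, so v = -exp(-x).
Apply parts 2 times (tabular method): alternate signs, differentiate u down to 0, integrate dv up.

(-x**2 - 4*x - 3)*exp(-x) + C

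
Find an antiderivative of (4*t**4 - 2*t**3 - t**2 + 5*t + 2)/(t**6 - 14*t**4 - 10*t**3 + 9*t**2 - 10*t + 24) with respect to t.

451*log(t - 4)/1071 - log(t - 1)/9 + 34*log(t + 2)/45 - 89*log(t + 3)/70 + 7*log(t**2 + 1)/68 + 21*atan(t)/170 + C

Factor the denominator: (t - 4)*(t - 1)*(t + 2)*(t + 3)*(t**2 + 1).
Partial-fraction decomposition: 7*(5*t + 3)/(170*(t**2 + 1)) - 89/(70*(t + 3)) + 34/(45*(t + 2)) - 1/(9*(t - 1)) + 451/(1071*(t - 4)).
Integrate each term; A/(t−a) gives A·log|t−a|; the (Bt+D)/(t²+p²) term gives a log and an atan.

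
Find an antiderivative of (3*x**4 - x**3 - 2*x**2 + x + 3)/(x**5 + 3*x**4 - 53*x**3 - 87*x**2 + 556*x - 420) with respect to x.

3609*log(x - 6)/2860 - 37*log(x - 2)/252 + log(x - 1)/60 - 487*log(x + 5)/231 + 1861*log(x + 7)/468 + C

Factor the denominator: (x - 6)*(x - 2)*(x - 1)*(x + 5)*(x + 7).
Partial-fraction decomposition: 1861/(468*(x + 7)) - 487/(231*(x + 5)) + 1/(60*(x - 1)) - 37/(252*(x - 2)) + 3609/(2860*(x - 6)).
Integrate each term: A/(x−a) contributes A·log|x−a|.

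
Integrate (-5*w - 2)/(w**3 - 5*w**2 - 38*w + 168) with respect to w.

Factor the denominator: (w - 7)*(w - 4)*(w + 6).
Partial-fraction decomposition: 14/(65*(w + 6)) + 11/(15*(w - 4)) - 37/(39*(w - 7)).
Integrate each term: A/(w−a) contributes A·log|w−a|.

-37*log(w - 7)/39 + 11*log(w - 4)/15 + 14*log(w + 6)/65 + C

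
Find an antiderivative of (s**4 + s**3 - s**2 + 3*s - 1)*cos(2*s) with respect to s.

s**4*sin(2*s)/2 + s**3*sin(2*s)/2 + s**3*cos(2*s) - 2*s**2*sin(2*s) + 3*s**2*cos(2*s)/4 + 3*s*sin(2*s)/4 - 2*s*cos(2*s) + sin(2*s)/2 + 3*cos(2*s)/8 + C

Use integration by parts with u = s**4 + s**3 - s**2 + 3*s - 1, dv = cos(2*s) ds, so v = sin(2*s)/2.
Apply parts 4 times (tabular method): alternate signs, differentiate u down to 0, integrate dv up.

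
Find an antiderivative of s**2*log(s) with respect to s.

Use integration by parts with u = log(s), dv = s**2 ds.
Then du = 1/s ds and v = s**3/3.

s**3*log(s)/3 - s**3/9 + C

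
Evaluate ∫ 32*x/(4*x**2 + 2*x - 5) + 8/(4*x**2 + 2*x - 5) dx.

Let u = 4*x**2 + 2*x - 5, so du = (8*x + 2) dx.
Rewriting, the integral becomes 4·∫ 1/u du = 4·log(u).
Substituting back, u = 4*x**2 + 2*x - 5.

4*log(4*x**2 + 2*x - 5) + C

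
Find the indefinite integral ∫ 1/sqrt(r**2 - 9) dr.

log(r + sqrt(r**2 - 9)) + C

Substitute r = 3·sec(θ), so dr = 3·sec(θ)*tan(θ) dθ and the radical becomes sqrt(r**2 - 9) = 3·tan(θ) by the Pythagorean identity.
Integrate the resulting trig expression in θ, then back-substitute sec(θ) = r/3, tan(θ) = sqrt(r**2 - 9)/3 (absorbing any constant into C).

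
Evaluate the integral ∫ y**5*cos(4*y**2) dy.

y**4*sin(4*y**2)/8 + y**2*cos(4*y**2)/16 - sin(4*y**2)/64 + C

Let u = y², du = 2y dy; rewrite as (1/2)∫ u^2·cos(4u) du.
Now integrate by parts 2 times.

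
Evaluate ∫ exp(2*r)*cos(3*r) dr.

Let I denote the integral. Integrate by parts with u = cos(3*r), dv = exp(2*r) dr, so v = exp(2*r)/2: I = exp(2*r)*cos(3*r)/2 + (3/2)·∫ exp(2*r)*sin(3*r) dr.
Apply parts again with u = sin(3*r), dv = exp(2*r) dr: ∫ exp(2*r)*sin(3*r) dr = exp(2*r)*sin(3*r)/2 − (3/2)·I. Substituting back brings back I: I = 3*exp(2*r)*sin(3*r)/4 + exp(2*r)*cos(3*r)/2 − (9/4)·I.
Solving for I: (1 + 9/4)·I equals the remaining terms, so I = (4/13)·(3*exp(2*r)*sin(3*r)/4 + exp(2*r)*cos(3*r)/2).

3*exp(2*r)*sin(3*r)/13 + 2*exp(2*r)*cos(3*r)/13 + C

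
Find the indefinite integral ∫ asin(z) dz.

z*asin(z) + sqrt(-z**2 + 1) + C

Use integration by parts with u = arcsin(z), dv = dz.
Then du = 1/sqrt(-z**2 + 1) dz.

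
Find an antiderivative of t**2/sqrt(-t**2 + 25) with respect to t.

-t*sqrt(-t**2 + 25)/2 + 25*asin(t/5)/2 + C

Substitute t = 5·sin(θ), so dt = 5·cos(θ) dθ and the radical becomes sqrt(-t**2 + 25) = 5·cos(θ) by the Pythagorean identity.
Integrate the resulting trig expression in θ, then back-substitute θ = asin(t/5), sin(θ) = t/5, cos(θ) = sqrt(-t**2 + 25)/5 (absorbing any constant into C).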